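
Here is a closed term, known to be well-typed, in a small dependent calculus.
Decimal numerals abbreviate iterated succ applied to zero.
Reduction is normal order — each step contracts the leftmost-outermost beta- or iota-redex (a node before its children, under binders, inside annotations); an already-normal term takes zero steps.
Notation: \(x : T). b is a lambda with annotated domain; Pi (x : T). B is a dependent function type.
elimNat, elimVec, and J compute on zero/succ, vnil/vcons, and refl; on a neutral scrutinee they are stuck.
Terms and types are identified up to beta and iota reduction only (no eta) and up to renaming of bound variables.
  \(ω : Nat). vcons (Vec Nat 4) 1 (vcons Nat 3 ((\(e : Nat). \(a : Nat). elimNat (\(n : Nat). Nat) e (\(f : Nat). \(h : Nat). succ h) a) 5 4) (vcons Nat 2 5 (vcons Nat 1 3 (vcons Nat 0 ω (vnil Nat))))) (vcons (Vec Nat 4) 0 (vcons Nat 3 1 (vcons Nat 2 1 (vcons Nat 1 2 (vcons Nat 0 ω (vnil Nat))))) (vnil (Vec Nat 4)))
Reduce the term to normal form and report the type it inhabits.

reduced normal form:
  \(ω : Nat). vcons (Vec Nat 4) 1 (vcons Nat 3 9 (vcons Nat 2 5 (vcons Nat 1 3 (vcons Nat 0 ω (vnil Nat))))) (vcons (Vec Nat 4) 0 (vcons Nat 3 1 (vcons Nat 2 1 (vcons Nat 1 2 (vcons Nat 0 ω (vnil Nat))))) (vnil (Vec Nat 4)))
inferred type:
  Pi (ω : Nat). Vec (Vec Nat 4) 2
observation: reduction starts at a beta-redex, and 15 normal-order steps reach the normal form.


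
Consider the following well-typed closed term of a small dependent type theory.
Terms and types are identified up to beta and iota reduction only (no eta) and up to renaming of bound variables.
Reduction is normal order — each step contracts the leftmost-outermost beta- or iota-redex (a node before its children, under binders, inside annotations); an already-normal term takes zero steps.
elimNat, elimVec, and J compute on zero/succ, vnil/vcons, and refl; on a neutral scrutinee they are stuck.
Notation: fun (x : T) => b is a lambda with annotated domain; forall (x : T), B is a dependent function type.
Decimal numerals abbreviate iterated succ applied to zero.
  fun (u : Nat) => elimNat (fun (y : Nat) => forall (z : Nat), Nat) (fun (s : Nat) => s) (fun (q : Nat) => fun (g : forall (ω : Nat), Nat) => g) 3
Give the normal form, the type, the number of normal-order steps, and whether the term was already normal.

resulting normal form:
  fun (u : Nat) => fun (y : Nat) => y
type:
  forall (u : Nat), forall (y : Nat), Nat
steps to reach normal form (normal order): 10
started in normal form: no
first redex: an elimNat iota-redex


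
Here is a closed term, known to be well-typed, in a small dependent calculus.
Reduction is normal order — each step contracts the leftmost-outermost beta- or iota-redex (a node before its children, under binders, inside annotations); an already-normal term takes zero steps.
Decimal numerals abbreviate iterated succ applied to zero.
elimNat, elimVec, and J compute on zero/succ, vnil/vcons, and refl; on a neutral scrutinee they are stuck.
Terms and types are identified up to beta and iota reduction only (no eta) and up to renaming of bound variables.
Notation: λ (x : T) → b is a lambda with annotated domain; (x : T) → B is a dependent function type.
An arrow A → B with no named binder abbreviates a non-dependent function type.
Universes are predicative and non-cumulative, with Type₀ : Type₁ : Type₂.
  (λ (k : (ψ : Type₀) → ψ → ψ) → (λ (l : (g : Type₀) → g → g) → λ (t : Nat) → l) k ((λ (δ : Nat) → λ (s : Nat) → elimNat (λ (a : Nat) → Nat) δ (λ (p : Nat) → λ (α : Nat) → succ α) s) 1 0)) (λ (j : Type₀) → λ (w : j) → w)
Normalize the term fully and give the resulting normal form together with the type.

reduced normal form:
  λ (k : Type₀) → λ (ψ : k) → ψ
inferred type:
  (k : Type₀) → k → k


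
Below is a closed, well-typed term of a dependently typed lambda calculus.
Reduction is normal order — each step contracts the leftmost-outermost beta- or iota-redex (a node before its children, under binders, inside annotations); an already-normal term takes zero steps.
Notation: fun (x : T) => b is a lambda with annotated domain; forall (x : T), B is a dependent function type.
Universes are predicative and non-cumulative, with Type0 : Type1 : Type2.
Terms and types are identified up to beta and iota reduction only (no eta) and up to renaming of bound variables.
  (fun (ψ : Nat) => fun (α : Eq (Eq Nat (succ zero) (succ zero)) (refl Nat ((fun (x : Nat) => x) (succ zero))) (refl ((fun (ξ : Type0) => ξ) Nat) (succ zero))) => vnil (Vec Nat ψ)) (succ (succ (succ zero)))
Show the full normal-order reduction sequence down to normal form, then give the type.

reduction (normal order):
  (fun (ψ : Nat) => fun (α : Eq (Eq Nat (succ zero) (succ zero)) (refl Nat ((fun (x : Nat) => x) (succ zero))) (refl ((fun (ξ : Type0) => ξ) Nat) (succ zero))) => vnil (Vec Nat ψ)) (succ (succ (succ zero)))
  ~> fun (ψ : Eq (Eq Nat (succ zero) (succ zero)) (refl Nat ((fun (α : Nat) => α) (succ zero))) (refl ((fun (x : Type0) => x) Nat) (succ zero))) => vnil (Vec Nat (succ (succ (succ zero))))
  ~> fun (ψ : Eq (Eq Nat (succ zero) (succ zero)) (refl Nat (succ zero)) (refl ((fun (α : Type0) => α) Nat) (succ zero))) => vnil (Vec Nat (succ (succ (succ zero))))
  ~> fun (ψ : Eq (Eq Nat (succ zero) (succ zero)) (refl Nat (succ zero)) (refl Nat (succ zero))) => vnil (Vec Nat (succ (succ (succ zero))))
the term's type:
  forall (ψ : Eq (Eq Nat (succ zero) (succ zero)) (refl Nat (succ zero)) (refl Nat (succ zero))), Vec (Vec Nat (succ (succ (succ zero)))) zero


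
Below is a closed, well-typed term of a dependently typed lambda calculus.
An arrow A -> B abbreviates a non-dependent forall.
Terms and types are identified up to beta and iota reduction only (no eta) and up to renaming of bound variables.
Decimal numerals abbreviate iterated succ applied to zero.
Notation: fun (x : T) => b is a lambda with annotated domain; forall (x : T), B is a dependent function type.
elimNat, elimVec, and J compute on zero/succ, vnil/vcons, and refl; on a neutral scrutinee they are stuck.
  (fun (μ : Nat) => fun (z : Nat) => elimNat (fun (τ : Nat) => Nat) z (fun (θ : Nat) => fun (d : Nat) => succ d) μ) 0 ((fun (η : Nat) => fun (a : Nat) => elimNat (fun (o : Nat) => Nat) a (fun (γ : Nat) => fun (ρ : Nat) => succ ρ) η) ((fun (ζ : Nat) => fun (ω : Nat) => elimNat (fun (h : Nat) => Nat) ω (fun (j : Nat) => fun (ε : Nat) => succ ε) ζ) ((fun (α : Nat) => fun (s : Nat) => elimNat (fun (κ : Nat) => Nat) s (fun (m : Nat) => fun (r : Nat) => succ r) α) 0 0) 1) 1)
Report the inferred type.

the term's type:
  Nat


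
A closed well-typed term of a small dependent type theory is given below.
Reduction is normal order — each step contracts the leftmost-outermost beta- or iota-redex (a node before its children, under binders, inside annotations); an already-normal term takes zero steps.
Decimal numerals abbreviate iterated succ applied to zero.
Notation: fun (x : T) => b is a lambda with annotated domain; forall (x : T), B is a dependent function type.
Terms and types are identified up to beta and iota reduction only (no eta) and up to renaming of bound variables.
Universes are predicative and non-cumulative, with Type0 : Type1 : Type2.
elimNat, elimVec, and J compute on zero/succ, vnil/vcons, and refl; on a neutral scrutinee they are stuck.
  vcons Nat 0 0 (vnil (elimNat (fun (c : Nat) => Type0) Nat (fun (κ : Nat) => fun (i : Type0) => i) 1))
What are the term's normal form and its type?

resulting normal form:
  vcons Nat 0 0 (vnil Nat)
type:
  Vec Nat 1


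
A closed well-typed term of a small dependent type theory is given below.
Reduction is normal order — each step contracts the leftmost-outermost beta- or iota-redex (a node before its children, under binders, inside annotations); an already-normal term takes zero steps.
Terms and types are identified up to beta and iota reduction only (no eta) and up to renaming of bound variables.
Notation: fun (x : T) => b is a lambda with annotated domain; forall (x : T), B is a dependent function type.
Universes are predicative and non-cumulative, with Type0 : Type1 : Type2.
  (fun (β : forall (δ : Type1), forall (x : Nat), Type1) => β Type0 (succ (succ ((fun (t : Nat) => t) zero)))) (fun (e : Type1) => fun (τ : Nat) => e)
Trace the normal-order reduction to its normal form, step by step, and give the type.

normal-order reduction sequence:
  (fun (β : forall (δ : Type1), forall (x : Nat), Type1) => β Type0 (succ (succ ((fun (t : Nat) => t) zero)))) (fun (e : Type1) => fun (τ : Nat) => e)
  ~> (fun (β : Type1) => fun (δ : Nat) => β) Type0 (succ (succ ((fun (x : Nat) => x) zero)))
  ~> (fun (β : Nat) => Type0) (succ (succ ((fun (δ : Nat) => δ) zero)))
  ~> Type0
inferred type:
  Type1


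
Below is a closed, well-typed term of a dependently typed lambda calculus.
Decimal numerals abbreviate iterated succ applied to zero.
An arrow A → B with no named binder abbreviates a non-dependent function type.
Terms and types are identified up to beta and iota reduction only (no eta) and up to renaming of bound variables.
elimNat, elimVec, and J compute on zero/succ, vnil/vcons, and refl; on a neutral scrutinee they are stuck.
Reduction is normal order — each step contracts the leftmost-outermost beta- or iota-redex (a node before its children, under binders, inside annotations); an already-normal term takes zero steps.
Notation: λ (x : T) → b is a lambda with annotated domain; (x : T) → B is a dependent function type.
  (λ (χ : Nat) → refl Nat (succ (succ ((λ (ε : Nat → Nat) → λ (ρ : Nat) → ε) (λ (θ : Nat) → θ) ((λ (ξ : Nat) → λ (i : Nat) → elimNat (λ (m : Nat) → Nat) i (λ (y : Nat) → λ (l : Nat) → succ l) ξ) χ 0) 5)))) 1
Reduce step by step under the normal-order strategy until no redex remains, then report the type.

reduction (normal order):
  (λ (χ : Nat) → refl Nat (succ (succ ((λ (ε : Nat → Nat) → λ (ρ : Nat) → ε) (λ (θ : Nat) → θ) ((λ (ξ : Nat) → λ (i : Nat) → elimNat (λ (m : Nat) → Nat) i (λ (y : Nat) → λ (l : Nat) → succ l) ξ) χ 0) 5)))) 1
  ~> refl Nat (succ (succ ((λ (χ : Nat → Nat) → λ (ε : Nat) → χ) (λ (ρ : Nat) → ρ) ((λ (θ : Nat) → λ (ξ : Nat) → elimNat (λ (i : Nat) → Nat) ξ (λ (m : Nat) → λ (y : Nat) → succ y) θ) 1 0) 5)))
  ~> refl Nat (succ (succ ((λ (χ : Nat) → λ (ε : Nat) → ε) ((λ (ρ : Nat) → λ (θ : Nat) → elimNat (λ (ξ : Nat) → Nat) θ (λ (i : Nat) → λ (m : Nat) → succ m) ρ) 1 0) 5)))
  ~> refl Nat (succ (succ ((λ (χ : Nat) → χ) 5)))
  ~> refl Nat 7
type:
  Eq Nat 7 7


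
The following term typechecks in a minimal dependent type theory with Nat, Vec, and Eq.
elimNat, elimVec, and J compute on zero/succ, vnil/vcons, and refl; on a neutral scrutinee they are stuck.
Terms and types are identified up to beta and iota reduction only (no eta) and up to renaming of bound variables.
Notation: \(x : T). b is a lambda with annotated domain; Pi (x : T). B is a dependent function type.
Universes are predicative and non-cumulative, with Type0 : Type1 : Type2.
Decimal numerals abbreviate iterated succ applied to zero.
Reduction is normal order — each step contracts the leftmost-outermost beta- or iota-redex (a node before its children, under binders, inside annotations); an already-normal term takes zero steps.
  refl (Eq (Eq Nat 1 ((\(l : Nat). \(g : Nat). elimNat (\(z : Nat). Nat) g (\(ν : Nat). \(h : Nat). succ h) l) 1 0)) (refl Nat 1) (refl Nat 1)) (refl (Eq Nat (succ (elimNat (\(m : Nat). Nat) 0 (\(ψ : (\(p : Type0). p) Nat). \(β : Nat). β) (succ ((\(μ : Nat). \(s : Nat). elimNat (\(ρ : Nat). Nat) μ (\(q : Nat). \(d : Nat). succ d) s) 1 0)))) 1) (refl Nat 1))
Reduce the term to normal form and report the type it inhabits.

reduced normal form:
  refl (Eq (Eq Nat 1 1) (refl Nat 1) (refl Nat 1)) (refl (Eq Nat 1 1) (refl Nat 1))
the term's type:
  Eq (Eq (Eq Nat 1 1) (refl Nat 1) (refl Nat 1)) (refl (Eq Nat 1 1) (refl Nat 1)) (refl (Eq Nat 1 1) (refl Nat 1))


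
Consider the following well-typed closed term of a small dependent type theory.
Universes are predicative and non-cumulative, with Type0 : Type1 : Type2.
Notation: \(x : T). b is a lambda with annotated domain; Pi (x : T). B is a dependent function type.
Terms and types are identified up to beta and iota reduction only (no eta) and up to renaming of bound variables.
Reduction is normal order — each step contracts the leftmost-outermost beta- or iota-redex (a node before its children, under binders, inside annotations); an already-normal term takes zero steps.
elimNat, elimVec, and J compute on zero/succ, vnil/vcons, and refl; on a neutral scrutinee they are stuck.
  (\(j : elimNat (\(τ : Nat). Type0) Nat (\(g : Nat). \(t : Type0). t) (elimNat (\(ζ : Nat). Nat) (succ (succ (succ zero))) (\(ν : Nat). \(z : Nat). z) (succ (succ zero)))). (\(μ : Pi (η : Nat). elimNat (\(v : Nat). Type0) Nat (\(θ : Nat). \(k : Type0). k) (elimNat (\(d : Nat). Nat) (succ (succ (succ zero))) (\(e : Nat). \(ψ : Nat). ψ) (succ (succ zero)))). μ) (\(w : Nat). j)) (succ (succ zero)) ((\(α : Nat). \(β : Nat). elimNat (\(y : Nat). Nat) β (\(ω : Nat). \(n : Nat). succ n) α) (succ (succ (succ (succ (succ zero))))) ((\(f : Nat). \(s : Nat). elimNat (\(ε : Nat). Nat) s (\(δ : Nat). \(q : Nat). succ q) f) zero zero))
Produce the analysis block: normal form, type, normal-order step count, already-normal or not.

resulting normal form:
  succ (succ zero)
inferred type:
  Nat
steps to reach normal form (normal order): 3
started in normal form: no
first contracted redex: a beta-redex


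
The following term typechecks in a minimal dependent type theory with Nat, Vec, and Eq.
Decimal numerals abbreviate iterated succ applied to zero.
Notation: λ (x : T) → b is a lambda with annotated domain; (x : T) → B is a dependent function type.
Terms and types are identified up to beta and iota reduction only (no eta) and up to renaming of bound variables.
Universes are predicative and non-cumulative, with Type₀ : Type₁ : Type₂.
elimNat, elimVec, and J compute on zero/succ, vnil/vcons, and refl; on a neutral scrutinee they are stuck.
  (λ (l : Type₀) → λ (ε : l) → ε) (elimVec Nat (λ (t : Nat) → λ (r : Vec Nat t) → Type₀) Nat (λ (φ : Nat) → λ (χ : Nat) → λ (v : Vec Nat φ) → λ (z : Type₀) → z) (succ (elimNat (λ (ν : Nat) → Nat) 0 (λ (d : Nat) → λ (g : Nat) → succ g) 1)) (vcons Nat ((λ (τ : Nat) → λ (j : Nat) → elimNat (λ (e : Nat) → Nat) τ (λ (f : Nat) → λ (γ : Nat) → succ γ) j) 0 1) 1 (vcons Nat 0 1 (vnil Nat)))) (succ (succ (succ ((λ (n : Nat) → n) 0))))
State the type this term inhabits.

type:
  Nat


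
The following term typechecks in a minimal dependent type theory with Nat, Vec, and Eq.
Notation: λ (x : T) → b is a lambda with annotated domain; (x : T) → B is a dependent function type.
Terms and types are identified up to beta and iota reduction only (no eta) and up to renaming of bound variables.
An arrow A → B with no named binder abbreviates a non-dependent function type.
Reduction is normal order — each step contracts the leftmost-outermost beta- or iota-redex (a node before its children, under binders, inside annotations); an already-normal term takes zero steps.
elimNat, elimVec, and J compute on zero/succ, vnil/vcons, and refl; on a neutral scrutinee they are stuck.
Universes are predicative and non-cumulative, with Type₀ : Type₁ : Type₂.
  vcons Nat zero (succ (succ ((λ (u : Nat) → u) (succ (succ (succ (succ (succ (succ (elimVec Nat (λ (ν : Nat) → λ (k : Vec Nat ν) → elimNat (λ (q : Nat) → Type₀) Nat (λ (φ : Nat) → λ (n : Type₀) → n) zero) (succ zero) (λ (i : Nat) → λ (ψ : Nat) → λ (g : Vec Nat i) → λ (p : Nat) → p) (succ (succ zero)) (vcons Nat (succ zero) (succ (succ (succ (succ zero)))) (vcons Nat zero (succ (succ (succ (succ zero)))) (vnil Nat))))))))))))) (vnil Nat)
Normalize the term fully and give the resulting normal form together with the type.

reduced normal form:
  vcons Nat zero (succ (succ (succ (succ (succ (succ (succ (succ (succ zero))))))))) (vnil Nat)
the term's type:
  Vec Nat (succ zero)
observation: reduction starts at a beta-redex, and 12 normal-order steps reach the normal form.


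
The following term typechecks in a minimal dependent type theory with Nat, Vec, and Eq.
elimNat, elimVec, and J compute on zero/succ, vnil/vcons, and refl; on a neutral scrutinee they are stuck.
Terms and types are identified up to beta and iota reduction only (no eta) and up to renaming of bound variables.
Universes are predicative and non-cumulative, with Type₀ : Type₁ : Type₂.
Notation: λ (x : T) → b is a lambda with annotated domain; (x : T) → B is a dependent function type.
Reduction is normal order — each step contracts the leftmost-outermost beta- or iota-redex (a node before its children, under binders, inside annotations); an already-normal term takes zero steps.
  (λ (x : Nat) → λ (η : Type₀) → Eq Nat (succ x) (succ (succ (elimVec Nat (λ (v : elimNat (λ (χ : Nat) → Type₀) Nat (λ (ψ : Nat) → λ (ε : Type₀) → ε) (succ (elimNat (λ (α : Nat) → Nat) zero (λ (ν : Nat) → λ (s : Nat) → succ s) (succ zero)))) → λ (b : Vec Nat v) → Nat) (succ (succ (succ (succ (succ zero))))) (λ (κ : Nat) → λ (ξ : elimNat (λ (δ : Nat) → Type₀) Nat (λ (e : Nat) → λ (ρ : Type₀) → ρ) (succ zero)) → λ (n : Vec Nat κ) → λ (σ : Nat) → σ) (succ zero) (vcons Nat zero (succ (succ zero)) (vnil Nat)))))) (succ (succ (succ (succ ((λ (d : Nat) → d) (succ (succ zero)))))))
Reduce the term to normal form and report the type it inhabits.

normal form:
  λ (x : Type₀) → Eq Nat (succ (succ (succ (succ (succ (succ (succ zero))))))) (succ (succ (succ (succ (succ (succ (succ zero)))))))
the term's type:
  (x : Type₀) → Type₀
observation: 8 normal-order steps normalize the term, beginning with a beta-redex.


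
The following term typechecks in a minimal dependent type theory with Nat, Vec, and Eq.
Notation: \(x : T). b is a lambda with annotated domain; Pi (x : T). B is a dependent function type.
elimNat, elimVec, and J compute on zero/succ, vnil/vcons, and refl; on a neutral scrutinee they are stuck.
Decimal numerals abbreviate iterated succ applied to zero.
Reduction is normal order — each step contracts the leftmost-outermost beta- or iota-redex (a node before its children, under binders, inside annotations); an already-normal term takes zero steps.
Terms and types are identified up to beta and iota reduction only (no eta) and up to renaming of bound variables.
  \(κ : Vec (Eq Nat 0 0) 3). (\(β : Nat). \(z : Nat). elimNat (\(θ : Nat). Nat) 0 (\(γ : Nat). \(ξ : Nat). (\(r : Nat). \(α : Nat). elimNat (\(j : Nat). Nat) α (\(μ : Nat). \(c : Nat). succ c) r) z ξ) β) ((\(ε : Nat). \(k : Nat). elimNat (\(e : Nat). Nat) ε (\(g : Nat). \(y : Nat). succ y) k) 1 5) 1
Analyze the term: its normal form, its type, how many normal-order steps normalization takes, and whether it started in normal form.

reduced normal form:
  \(κ : Vec (Eq Nat 0 0) 3). 6
inferred type:
  Pi (κ : Vec (Eq Nat 0 0) 3). Nat
normal-order step count: 45
started in normal form: no
first contracted redex: a beta-redex


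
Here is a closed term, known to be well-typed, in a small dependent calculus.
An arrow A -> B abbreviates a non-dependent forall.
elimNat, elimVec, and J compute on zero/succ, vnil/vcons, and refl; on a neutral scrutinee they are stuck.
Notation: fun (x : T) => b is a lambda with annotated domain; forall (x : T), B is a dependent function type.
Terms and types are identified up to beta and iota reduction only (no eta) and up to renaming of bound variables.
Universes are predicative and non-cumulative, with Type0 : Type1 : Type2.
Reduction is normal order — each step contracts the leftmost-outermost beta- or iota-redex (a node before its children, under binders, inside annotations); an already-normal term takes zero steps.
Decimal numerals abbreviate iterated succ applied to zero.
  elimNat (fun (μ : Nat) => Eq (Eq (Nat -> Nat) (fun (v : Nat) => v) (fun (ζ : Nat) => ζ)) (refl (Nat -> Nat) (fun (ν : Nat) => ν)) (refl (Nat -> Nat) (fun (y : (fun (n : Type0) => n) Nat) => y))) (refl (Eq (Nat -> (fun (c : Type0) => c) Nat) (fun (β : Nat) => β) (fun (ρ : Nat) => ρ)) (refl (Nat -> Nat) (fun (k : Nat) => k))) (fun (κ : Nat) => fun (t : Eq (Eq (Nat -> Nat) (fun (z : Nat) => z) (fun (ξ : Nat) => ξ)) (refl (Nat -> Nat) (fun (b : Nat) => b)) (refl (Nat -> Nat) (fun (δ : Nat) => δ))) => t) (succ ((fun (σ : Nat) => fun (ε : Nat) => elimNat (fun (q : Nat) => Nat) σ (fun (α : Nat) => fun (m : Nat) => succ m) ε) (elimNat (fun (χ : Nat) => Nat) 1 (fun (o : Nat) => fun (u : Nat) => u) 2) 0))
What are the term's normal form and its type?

reduced normal form:
  refl (Eq (Nat -> Nat) (fun (μ : Nat) => μ) (fun (v : Nat) => v)) (refl (Nat -> Nat) (fun (ζ : Nat) => ζ))
type:
  Eq (Eq (Nat -> Nat) (fun (μ : Nat) => μ) (fun (v : Nat) => v)) (refl (Nat -> Nat) (fun (ζ : Nat) => ζ)) (refl (Nat -> Nat) (fun (ν : Nat) => ν))


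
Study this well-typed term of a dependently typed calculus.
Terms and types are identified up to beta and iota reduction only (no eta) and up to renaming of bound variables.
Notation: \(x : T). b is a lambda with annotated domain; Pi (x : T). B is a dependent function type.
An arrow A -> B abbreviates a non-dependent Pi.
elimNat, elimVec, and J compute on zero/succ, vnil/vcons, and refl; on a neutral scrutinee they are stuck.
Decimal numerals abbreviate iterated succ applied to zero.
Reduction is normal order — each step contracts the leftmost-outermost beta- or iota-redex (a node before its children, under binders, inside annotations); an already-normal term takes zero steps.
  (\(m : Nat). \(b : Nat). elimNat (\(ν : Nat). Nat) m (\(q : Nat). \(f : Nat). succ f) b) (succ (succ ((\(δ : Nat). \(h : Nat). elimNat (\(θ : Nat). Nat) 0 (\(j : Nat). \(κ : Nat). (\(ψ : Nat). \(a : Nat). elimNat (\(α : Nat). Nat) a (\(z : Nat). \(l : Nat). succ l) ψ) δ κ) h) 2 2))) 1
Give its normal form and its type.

reduced normal form:
  7
type:
  Nat
observation: 33 normal-order steps separate the term from its normal form.


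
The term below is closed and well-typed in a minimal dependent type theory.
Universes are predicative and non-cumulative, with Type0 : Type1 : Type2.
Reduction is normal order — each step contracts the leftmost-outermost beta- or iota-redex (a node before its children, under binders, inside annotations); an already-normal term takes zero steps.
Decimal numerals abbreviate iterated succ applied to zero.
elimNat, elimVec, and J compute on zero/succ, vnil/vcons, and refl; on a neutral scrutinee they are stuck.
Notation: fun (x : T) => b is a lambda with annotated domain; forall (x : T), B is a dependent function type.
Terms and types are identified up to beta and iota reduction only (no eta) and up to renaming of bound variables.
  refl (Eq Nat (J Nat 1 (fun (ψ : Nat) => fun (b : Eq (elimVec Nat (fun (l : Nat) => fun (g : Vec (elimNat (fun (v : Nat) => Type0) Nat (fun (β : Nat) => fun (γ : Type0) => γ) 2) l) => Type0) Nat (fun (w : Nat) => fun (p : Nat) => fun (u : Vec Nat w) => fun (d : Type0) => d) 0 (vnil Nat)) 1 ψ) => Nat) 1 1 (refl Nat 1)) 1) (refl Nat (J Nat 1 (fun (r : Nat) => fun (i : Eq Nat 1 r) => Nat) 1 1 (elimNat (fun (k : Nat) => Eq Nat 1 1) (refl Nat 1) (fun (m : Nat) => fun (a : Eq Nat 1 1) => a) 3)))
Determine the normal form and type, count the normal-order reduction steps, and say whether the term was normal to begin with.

normal form:
  refl (Eq Nat 1 1) (refl Nat 1)
type:
  Eq (Eq Nat 1 1) (refl Nat 1) (refl Nat 1)
normal-order step count: 12
started in normal form: no
first redex: a J iota-redex


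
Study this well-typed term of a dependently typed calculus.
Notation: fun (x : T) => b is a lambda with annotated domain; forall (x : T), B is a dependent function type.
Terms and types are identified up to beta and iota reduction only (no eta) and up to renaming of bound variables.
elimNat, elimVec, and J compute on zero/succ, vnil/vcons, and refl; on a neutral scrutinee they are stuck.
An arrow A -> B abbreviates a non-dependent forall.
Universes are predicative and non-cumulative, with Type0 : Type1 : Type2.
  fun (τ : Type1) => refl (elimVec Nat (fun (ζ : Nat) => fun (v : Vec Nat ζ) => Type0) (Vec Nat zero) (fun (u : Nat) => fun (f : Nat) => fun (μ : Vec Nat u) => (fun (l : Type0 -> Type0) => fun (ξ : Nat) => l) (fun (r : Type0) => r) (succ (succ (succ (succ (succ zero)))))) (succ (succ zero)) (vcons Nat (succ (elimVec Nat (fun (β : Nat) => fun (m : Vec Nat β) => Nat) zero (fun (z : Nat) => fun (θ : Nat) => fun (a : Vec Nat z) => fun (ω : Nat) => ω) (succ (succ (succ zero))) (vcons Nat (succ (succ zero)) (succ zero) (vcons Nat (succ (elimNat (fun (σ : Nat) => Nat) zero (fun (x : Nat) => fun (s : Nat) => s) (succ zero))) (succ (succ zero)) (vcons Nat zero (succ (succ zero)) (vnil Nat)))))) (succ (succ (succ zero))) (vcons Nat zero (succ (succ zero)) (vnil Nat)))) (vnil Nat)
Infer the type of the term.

inferred type:
  Type1 -> Eq (Vec Nat zero) (vnil Nat) (vnil Nat)


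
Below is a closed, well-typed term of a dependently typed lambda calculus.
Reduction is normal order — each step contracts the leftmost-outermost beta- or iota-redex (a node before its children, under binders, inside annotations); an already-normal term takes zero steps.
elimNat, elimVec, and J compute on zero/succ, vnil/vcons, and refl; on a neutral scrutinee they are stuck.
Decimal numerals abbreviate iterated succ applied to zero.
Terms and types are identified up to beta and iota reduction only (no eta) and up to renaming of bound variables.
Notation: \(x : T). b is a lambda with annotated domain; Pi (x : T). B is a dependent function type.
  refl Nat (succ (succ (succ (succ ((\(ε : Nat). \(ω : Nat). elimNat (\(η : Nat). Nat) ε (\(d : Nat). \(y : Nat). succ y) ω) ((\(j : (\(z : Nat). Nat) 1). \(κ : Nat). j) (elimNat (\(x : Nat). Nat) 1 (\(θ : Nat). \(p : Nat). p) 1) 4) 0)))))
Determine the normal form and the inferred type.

resulting normal form:
  refl Nat 5
inferred type:
  Eq Nat 5 5


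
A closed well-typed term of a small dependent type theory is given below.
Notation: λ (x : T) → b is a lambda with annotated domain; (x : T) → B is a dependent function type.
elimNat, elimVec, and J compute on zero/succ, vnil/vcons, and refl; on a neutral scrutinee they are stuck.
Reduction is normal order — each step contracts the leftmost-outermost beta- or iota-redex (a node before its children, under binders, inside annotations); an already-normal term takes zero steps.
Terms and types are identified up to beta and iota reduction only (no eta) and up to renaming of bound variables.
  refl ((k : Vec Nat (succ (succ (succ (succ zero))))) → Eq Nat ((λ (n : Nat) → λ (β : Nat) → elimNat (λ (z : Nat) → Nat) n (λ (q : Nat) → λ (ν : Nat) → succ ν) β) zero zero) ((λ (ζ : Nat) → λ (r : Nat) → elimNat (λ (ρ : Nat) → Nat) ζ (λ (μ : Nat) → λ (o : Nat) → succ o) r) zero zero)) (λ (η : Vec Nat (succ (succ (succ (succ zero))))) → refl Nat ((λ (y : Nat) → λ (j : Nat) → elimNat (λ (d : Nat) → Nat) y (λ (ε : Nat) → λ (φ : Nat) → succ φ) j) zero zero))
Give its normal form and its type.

reduced normal form:
  refl ((k : Vec Nat (succ (succ (succ (succ zero))))) → Eq Nat zero zero) (λ (n : Vec Nat (succ (succ (succ (succ zero))))) → refl Nat zero)
inferred type:
  Eq ((k : Vec Nat (succ (succ (succ (succ zero))))) → Eq Nat zero zero) (λ (n : Vec Nat (succ (succ (succ (succ zero))))) → refl Nat zero) (λ (β : Vec Nat (succ (succ (succ (succ zero))))) → refl Nat zero)


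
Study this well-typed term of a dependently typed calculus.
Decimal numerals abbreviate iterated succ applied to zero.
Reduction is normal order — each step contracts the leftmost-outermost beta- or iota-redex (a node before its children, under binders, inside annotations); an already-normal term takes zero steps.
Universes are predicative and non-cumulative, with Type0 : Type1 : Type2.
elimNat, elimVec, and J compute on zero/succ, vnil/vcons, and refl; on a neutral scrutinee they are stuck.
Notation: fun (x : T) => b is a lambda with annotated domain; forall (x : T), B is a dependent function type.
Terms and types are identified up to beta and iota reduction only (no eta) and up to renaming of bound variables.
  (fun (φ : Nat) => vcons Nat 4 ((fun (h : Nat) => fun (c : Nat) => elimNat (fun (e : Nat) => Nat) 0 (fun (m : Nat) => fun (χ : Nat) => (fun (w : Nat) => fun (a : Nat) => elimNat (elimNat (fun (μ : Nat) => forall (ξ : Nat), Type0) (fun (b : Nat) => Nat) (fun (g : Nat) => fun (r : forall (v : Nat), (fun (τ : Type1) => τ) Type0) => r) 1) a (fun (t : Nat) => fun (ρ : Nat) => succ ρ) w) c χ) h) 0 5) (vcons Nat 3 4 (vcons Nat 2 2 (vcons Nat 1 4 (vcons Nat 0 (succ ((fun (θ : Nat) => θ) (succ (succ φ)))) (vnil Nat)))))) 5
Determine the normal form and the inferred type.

reduced normal form:
  vcons Nat 4 0 (vcons Nat 3 4 (vcons Nat 2 2 (vcons Nat 1 4 (vcons Nat 0 8 (vnil Nat)))))
inferred type:
  Vec Nat 5


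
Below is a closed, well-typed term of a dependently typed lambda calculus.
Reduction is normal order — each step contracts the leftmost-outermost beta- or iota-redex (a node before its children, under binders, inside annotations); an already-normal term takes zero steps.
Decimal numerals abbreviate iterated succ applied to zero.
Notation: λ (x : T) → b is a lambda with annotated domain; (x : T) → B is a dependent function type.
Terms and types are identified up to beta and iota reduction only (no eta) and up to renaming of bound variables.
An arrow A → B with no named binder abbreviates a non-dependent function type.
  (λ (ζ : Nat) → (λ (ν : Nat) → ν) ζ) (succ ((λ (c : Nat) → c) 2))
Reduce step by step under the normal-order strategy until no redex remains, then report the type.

reduction (normal order):
  (λ (ζ : Nat) → (λ (ν : Nat) → ν) ζ) (succ ((λ (c : Nat) → c) 2))
  ~> (λ (ζ : Nat) → ζ) (succ ((λ (ν : Nat) → ν) 2))
  ~> succ ((λ (ζ : Nat) → ζ) 2)
  ~> 3
type:
  Nat


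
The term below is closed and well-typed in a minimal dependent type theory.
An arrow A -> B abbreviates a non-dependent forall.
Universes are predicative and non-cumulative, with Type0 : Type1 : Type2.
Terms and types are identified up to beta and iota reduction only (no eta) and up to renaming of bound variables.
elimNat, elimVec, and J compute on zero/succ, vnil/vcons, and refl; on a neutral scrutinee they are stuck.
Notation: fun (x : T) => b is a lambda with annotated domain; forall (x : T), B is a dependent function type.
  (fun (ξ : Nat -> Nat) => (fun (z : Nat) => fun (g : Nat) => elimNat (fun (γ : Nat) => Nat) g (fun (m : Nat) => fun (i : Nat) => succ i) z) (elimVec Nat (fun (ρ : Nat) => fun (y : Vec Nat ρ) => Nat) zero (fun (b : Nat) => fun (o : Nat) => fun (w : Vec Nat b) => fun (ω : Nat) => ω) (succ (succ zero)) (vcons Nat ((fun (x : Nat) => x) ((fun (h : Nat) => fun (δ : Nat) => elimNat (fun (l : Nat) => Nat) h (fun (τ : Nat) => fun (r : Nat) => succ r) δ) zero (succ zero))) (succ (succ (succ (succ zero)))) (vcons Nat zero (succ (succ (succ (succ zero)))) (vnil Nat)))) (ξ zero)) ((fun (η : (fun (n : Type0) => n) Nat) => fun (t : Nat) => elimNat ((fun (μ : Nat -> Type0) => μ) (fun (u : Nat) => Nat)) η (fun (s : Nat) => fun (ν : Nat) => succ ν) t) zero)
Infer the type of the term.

type:
  Nat


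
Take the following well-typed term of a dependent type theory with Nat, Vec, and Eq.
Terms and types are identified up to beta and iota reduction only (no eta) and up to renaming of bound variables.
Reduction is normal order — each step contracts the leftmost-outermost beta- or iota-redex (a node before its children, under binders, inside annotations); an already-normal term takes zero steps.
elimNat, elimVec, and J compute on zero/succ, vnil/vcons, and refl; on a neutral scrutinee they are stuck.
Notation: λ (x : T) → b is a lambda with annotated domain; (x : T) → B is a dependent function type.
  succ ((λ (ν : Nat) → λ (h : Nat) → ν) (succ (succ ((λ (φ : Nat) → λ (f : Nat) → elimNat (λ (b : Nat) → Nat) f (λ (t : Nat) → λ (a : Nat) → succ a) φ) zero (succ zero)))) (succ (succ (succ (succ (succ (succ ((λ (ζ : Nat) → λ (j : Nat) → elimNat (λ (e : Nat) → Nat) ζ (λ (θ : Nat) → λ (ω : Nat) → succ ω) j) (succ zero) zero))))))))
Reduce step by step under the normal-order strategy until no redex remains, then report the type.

normal-order reduction:
  succ ((λ (ν : Nat) → λ (h : Nat) → ν) (succ (succ ((λ (φ : Nat) → λ (f : Nat) → elimNat (λ (b : Nat) → Nat) f (λ (t : Nat) → λ (a : Nat) → succ a) φ) zero (succ zero)))) (succ (succ (succ (succ (succ (succ ((λ (ζ : Nat) → λ (j : Nat) → elimNat (λ (e : Nat) → Nat) ζ (λ (θ : Nat) → λ (ω : Nat) → succ ω) j) (succ zero) zero))))))))
  ~> succ ((λ (ν : Nat) → succ (succ ((λ (h : Nat) → λ (φ : Nat) → elimNat (λ (f : Nat) → Nat) φ (λ (b : Nat) → λ (t : Nat) → succ t) h) zero (succ zero)))) (succ (succ (succ (succ (succ (succ ((λ (a : Nat) → λ (ζ : Nat) → elimNat (λ (j : Nat) → Nat) a (λ (e : Nat) → λ (θ : Nat) → succ θ) ζ) (succ zero) zero))))))))
  ~> succ (succ (succ ((λ (ν : Nat) → λ (h : Nat) → elimNat (λ (φ : Nat) → Nat) h (λ (f : Nat) → λ (b : Nat) → succ b) ν) zero (succ zero))))
  ~> succ (succ (succ ((λ (ν : Nat) → elimNat (λ (h : Nat) → Nat) ν (λ (φ : Nat) → λ (f : Nat) → succ f) zero) (succ zero))))
  ~> succ (succ (succ (elimNat (λ (ν : Nat) → Nat) (succ zero) (λ (h : Nat) → λ (φ : Nat) → succ φ) zero)))
  ~> succ (succ (succ (succ zero)))
the term's type:
  Nat


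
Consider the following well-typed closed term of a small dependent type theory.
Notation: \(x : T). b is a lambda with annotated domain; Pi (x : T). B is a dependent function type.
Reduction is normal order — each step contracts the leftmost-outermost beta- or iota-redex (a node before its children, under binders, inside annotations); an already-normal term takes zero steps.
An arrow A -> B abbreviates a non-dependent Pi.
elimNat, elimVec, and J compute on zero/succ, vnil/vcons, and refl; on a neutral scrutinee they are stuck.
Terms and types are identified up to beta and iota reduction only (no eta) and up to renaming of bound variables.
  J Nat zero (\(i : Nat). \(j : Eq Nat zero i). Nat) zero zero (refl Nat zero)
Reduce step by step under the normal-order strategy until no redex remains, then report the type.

normal-order reduction sequence:
  J Nat zero (\(i : Nat). \(j : Eq Nat zero i). Nat) zero zero (refl Nat zero)
  ~> zero
the term's type:
  Nat


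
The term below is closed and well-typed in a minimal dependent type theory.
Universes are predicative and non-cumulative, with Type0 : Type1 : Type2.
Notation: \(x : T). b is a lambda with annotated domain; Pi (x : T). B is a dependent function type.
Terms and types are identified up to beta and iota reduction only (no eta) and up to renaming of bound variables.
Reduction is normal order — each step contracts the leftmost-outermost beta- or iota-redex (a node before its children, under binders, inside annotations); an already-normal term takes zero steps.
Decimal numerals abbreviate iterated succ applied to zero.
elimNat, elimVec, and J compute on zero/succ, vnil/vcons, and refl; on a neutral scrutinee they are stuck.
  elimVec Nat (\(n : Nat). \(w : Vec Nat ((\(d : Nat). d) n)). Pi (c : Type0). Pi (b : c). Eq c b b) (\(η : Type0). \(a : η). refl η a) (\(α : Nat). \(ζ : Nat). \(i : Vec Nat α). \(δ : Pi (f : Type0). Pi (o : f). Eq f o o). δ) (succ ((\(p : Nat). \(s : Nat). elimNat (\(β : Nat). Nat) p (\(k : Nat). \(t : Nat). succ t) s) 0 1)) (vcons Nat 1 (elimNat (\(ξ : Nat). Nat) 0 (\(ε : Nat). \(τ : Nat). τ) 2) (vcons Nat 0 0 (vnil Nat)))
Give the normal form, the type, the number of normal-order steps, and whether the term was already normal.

resulting normal form:
  \(n : Type0). \(w : n). refl n w
type:
  Pi (n : Type0). Pi (w : n). Eq n w w
reduction steps (normal order): 11
term was already normal: no
first redex: an elimVec iota-redex


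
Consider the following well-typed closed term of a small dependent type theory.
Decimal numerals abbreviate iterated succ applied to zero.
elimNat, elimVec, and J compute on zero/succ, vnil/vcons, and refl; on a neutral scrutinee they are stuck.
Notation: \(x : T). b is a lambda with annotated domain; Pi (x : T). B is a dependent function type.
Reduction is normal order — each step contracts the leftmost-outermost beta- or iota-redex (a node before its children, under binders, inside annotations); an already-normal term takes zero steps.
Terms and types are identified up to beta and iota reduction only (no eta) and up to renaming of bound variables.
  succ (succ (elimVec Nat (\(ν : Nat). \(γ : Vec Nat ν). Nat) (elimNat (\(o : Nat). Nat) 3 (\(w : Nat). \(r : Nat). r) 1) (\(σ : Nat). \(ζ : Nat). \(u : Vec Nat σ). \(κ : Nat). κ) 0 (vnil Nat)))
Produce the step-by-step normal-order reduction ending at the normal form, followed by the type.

normal-order reduction sequence:
  succ (succ (elimVec Nat (\(ν : Nat). \(γ : Vec Nat ν). Nat) (elimNat (\(o : Nat). Nat) 3 (\(w : Nat). \(r : Nat). r) 1) (\(σ : Nat). \(ζ : Nat). \(u : Vec Nat σ). \(κ : Nat). κ) 0 (vnil Nat)))
  ~> succ (succ (elimNat (\(ν : Nat). Nat) 3 (\(γ : Nat). \(o : Nat). o) 1))
  ~> succ (succ ((\(ν : Nat). \(γ : Nat). γ) 0 (elimNat (\(o : Nat). Nat) 3 (\(w : Nat). \(r : Nat). r) 0)))
  ~> succ (succ ((\(ν : Nat). ν) (elimNat (\(γ : Nat). Nat) 3 (\(o : Nat). \(w : Nat). w) 0)))
  ~> succ (succ (elimNat (\(ν : Nat). Nat) 3 (\(γ : Nat). \(o : Nat). o) 0))
  ~> 5
inferred type:
  Nat


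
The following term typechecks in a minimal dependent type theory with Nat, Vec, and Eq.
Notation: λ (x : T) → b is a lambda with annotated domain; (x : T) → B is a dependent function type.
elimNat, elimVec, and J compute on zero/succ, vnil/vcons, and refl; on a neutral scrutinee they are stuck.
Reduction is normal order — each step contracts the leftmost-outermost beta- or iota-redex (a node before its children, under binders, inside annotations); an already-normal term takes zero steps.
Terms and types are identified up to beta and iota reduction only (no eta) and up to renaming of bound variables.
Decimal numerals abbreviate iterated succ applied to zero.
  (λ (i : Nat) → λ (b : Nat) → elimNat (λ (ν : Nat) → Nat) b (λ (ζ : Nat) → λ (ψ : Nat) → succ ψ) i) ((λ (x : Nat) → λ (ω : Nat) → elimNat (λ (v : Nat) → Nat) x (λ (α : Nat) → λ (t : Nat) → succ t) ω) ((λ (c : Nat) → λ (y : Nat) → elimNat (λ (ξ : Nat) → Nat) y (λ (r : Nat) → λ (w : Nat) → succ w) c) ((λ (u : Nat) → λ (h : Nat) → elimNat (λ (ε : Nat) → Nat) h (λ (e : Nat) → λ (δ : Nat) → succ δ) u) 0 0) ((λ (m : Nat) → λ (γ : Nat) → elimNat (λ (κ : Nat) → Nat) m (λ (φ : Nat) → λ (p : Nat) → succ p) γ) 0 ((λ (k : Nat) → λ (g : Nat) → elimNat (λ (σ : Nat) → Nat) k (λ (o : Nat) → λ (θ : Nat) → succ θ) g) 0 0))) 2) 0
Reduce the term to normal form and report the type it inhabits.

reduced normal form:
  2
the term's type:
  Nat


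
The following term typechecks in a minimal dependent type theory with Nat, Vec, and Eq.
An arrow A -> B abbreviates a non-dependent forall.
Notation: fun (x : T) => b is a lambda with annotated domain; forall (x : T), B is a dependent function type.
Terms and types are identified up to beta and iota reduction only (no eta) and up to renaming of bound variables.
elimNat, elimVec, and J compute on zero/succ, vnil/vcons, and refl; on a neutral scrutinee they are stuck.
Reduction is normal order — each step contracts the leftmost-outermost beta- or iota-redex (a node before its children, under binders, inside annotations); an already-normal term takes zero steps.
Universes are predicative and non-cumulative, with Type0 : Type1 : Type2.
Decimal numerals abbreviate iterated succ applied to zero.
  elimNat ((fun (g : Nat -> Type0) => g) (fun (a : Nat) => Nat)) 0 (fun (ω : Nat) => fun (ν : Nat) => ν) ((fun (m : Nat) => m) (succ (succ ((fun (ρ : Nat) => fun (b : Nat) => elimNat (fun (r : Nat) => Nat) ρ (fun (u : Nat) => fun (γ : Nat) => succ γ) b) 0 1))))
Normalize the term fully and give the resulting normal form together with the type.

normal form:
  0
inferred type:
  Nat
observation: the term reaches its normal form after 18 normal-order steps.
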